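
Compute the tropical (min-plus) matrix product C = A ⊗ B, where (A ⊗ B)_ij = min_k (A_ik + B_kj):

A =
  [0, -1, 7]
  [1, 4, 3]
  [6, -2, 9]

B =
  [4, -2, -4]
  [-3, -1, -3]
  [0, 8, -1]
A ⊗ B =
  [-4, -2, -4]
  [1, -1, -3]
  [-5, -3, -5]

Apply the min-plus product entry-by-entry:
  C[0][0] = min over k of (A[0][0] + B[0][0] = 0 + 4 = 4, A[0][1] + B[1][0] = -1 + -3 = -4, A[0][2] + B[2][0] = 7 + 0 = 7) = -4 (attained at k = 1)
  C[0][1] = min over k of (A[0][0] + B[0][1] = 0 + -2 = -2, A[0][1] + B[1][1] = -1 + -1 = -2, A[0][2] + B[2][1] = 7 + 8 = 15) = -2 (attained at k = 0)
  C[0][2] = min over k of (A[0][0] + B[0][2] = 0 + -4 = -4, A[0][1] + B[1][2] = -1 + -3 = -4, A[0][2] + B[2][2] = 7 + -1 = 6) = -4 (attained at k = 0)
  C[1][0] = min over k of (A[1][0] + B[0][0] = 1 + 4 = 5, A[1][1] + B[1][0] = 4 + -3 = 1, A[1][2] + B[2][0] = 3 + 0 = 3) = 1 (attained at k = 1)
  C[1][1] = min over k of (A[1][0] + B[0][1] = 1 + -2 = -1, A[1][1] + B[1][1] = 4 + -1 = 3, A[1][2] + B[2][1] = 3 + 8 = 11) = -1 (attained at k = 0)
  C[1][2] = min over k of (A[1][0] + B[0][2] = 1 + -4 = -3, A[1][1] + B[1][2] = 4 + -3 = 1, A[1][2] + B[2][2] = 3 + -1 = 2) = -3 (attained at k = 0)
  C[2][0] = min over k of (A[2][0] + B[0][0] = 6 + 4 = 10, A[2][1] + B[1][0] = -2 + -3 = -5, A[2][2] + B[2][0] = 9 + 0 = 9) = -5 (attained at k = 1)
  C[2][1] = min over k of (A[2][0] + B[0][1] = 6 + -2 = 4, A[2][1] + B[1][1] = -2 + -1 = -3, A[2][2] + B[2][1] = 9 + 8 = 17) = -3 (attained at k = 1)
  C[2][2] = min over k of (A[2][0] + B[0][2] = 6 + -4 = 2, A[2][1] + B[1][2] = -2 + -3 = -5, A[2][2] + B[2][2] = 9 + -1 = 8) = -5 (attained at k = 1)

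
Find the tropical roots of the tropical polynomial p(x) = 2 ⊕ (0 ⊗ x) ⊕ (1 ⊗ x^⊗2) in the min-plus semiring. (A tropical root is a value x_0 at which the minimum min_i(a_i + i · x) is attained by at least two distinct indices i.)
Roots: {-1, 2}

Each tropical root is a break point of the lower envelope of the lines y = a_i + i · x (there are 3 lines, with slopes 0, 1, ..., 2). Only the lines that attain the minimum somewhere contribute to roots; other lines are dominated. Here the surviving (envelope) indices are i = 2, i = 1, i = 0.
Intersections between consecutive envelope lines give the roots: for adjacent envelope indices i < j the intersection is x = (a_i − a_j) / (j − i). Reading off the sorted break points: {-1, 2}.
Verification: at each break x_0, at least two indices attain the minimum of min_i(a_i + i · x_0).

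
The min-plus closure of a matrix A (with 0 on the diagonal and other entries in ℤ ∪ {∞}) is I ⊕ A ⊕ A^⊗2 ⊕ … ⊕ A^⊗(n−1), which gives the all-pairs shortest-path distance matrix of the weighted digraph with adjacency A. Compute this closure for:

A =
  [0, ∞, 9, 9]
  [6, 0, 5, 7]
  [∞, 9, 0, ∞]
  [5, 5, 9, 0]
Closure =
  [0, 14, 9, 9]
  [6, 0, 5, 7]
  [15, 9, 0, 16]
  [5, 5, 9, 0]

This is the Floyd-Warshall all-pairs shortest-path computation. For each intermediate vertex k = 0, 1, …, 3, update dist[i][j] ← min(dist[i][j], dist[i][k] + dist[k][j]). The final matrix gives, for each (i, j), the minimum total weight of any directed path from i to j (possibly empty when i = j).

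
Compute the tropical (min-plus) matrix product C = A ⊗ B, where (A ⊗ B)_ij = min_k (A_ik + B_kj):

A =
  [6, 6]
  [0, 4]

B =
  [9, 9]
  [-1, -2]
A ⊗ B =
  [5, 4]
  [3, 2]

Apply the min-plus product entry-by-entry:
  C[0][0] = min over k of (A[0][0] + B[0][0] = 6 + 9 = 15, A[0][1] + B[1][0] = 6 + -1 = 5) = 5 (attained at k = 1)
  C[0][1] = min over k of (A[0][0] + B[0][1] = 6 + 9 = 15, A[0][1] + B[1][1] = 6 + -2 = 4) = 4 (attained at k = 1)
  C[1][0] = min over k of (A[1][0] + B[0][0] = 0 + 9 = 9, A[1][1] + B[1][0] = 4 + -1 = 3) = 3 (attained at k = 1)
  C[1][1] = min over k of (A[1][0] + B[0][1] = 0 + 9 = 9, A[1][1] + B[1][1] = 4 + -2 = 2) = 2 (attained at k = 1)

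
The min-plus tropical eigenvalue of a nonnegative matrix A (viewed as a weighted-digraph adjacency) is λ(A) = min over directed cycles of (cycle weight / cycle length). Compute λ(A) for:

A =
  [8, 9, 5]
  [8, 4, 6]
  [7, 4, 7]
λ(A) = 4

Enumerate directed cycles and compute their means (weight / length). Sample:
  cycle 0 → 0: weight = 8, length = 1, mean = 8/1 ≈ 8.000
  cycle 1 → 1: weight = 4, length = 1, mean = 4/1 ≈ 4.000
  cycle 2 → 2: weight = 7, length = 1, mean = 7/1 ≈ 7.000
  cycle 0 → 1 → 0: weight = 17, length = 2, mean = 17/2 ≈ 8.500
  cycle 0 → 2 → 0: weight = 12, length = 2, mean = 12/2 ≈ 6.000
  cycle 1 → 0 → 1: weight = 17, length = 2, mean = 17/2 ≈ 8.500
Minimum mean = 4.000, attained e.g. along the cycle 1 → 1 with weight 4 and length 1. So λ(A) = 4/1 = 4.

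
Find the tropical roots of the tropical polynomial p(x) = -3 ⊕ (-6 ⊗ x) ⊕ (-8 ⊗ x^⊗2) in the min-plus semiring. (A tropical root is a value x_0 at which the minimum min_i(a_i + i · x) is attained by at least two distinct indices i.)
Roots: {2, 3}

Each tropical root is a break point of the lower envelope of the lines y = a_i + i · x (there are 3 lines, with slopes 0, 1, ..., 2). Only the lines that attain the minimum somewhere contribute to roots; other lines are dominated. Here the surviving (envelope) indices are i = 2, i = 1, i = 0.
Intersections between consecutive envelope lines give the roots: for adjacent envelope indices i < j the intersection is x = (a_i − a_j) / (j − i). Reading off the sorted break points: {2, 3}.
Verification: at each break x_0, at least two indices attain the minimum of min_i(a_i + i · x_0).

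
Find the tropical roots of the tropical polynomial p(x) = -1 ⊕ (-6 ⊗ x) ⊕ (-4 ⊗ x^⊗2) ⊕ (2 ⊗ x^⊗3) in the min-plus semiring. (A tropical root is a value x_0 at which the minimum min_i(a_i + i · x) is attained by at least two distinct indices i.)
Roots: {-6, -2, 5}

Each tropical root is a break point of the lower envelope of the lines y = a_i + i · x (there are 4 lines, with slopes 0, 1, ..., 3). Only the lines that attain the minimum somewhere contribute to roots; other lines are dominated. Here the surviving (envelope) indices are i = 3, i = 2, i = 1, i = 0.
Intersections between consecutive envelope lines give the roots: for adjacent envelope indices i < j the intersection is x = (a_i − a_j) / (j − i). Reading off the sorted break points: {-6, -2, 5}.
Verification: at each break x_0, at least two indices attain the minimum of min_i(a_i + i · x_0).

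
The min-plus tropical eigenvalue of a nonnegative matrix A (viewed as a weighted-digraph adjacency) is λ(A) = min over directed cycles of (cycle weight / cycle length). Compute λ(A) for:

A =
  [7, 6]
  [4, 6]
λ(A) = 5

Enumerate directed cycles and compute their means (weight / length). Sample:
  cycle 0 → 0: weight = 7, length = 1, mean = 7/1 ≈ 7.000
  cycle 1 → 1: weight = 6, length = 1, mean = 6/1 ≈ 6.000
  cycle 0 → 1 → 0: weight = 10, length = 2, mean = 10/2 ≈ 5.000
  cycle 1 → 0 → 1: weight = 10, length = 2, mean = 10/2 ≈ 5.000
Minimum mean = 5.000, attained e.g. along the cycle 0 → 1 → 0 with weight 10 and length 2. So λ(A) = 10/2 = 5.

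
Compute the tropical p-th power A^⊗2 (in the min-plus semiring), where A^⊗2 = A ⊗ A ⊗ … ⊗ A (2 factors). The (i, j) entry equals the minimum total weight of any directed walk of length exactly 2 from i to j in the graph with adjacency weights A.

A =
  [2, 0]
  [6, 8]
A^⊗2 =
  [4, 2]
  [8, 6]

Each entry (A^⊗2)_ij equals the minimum over all length-2 walks i = v_0 → v_1 → … → v_2 = j of Σ_t A[v_t][v_{t+1}]. For example, for (i, j) = (0, 1) we minimise over 2 possible intermediate vertex sequences; the minimum is 2, attained along the walk 0 → 0 → 1.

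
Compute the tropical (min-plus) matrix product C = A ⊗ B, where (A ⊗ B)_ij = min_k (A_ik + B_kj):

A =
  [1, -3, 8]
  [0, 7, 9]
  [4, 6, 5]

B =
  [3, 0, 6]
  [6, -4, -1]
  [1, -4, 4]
A ⊗ B =
  [3, -7, -4]
  [3, 0, 6]
  [6, 1, 5]

Apply the min-plus product entry-by-entry:
  C[0][0] = min over k of (A[0][0] + B[0][0] = 1 + 3 = 4, A[0][1] + B[1][0] = -3 + 6 = 3, A[0][2] + B[2][0] = 8 + 1 = 9) = 3 (attained at k = 1)
  C[0][1] = min over k of (A[0][0] + B[0][1] = 1 + 0 = 1, A[0][1] + B[1][1] = -3 + -4 = -7, A[0][2] + B[2][1] = 8 + -4 = 4) = -7 (attained at k = 1)
  C[0][2] = min over k of (A[0][0] + B[0][2] = 1 + 6 = 7, A[0][1] + B[1][2] = -3 + -1 = -4, A[0][2] + B[2][2] = 8 + 4 = 12) = -4 (attained at k = 1)
  C[1][0] = min over k of (A[1][0] + B[0][0] = 0 + 3 = 3, A[1][1] + B[1][0] = 7 + 6 = 13, A[1][2] + B[2][0] = 9 + 1 = 10) = 3 (attained at k = 0)
  C[1][1] = min over k of (A[1][0] + B[0][1] = 0 + 0 = 0, A[1][1] + B[1][1] = 7 + -4 = 3, A[1][2] + B[2][1] = 9 + -4 = 5) = 0 (attained at k = 0)
  C[1][2] = min over k of (A[1][0] + B[0][2] = 0 + 6 = 6, A[1][1] + B[1][2] = 7 + -1 = 6, A[1][2] + B[2][2] = 9 + 4 = 13) = 6 (attained at k = 0)
  C[2][0] = min over k of (A[2][0] + B[0][0] = 4 + 3 = 7, A[2][1] + B[1][0] = 6 + 6 = 12, A[2][2] + B[2][0] = 5 + 1 = 6) = 6 (attained at k = 2)
  C[2][1] = min over k of (A[2][0] + B[0][1] = 4 + 0 = 4, A[2][1] + B[1][1] = 6 + -4 = 2, A[2][2] + B[2][1] = 5 + -4 = 1) = 1 (attained at k = 2)
  C[2][2] = min over k of (A[2][0] + B[0][2] = 4 + 6 = 10, A[2][1] + B[1][2] = 6 + -1 = 5, A[2][2] + B[2][2] = 5 + 4 = 9) = 5 (attained at k = 1)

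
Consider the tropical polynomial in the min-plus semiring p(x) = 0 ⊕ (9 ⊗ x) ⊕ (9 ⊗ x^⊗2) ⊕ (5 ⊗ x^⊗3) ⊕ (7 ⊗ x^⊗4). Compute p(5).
p(5) = 0

A tropical monomial a ⊗ x^⊗i evaluates to a + i · x. Evaluating each term at x = 5:
  Term 0 contributes 0 + 0 · 5 = 0
  Term 1 contributes 9 + 1 · 5 = 14
  Term 2 contributes 9 + 2 · 5 = 19
  Term 3 contributes 5 + 3 · 5 = 20
  Term 4 contributes 7 + 4 · 5 = 27
p(5) = ⊕ of these = min[0, 14, 19, 20, 27] = 0.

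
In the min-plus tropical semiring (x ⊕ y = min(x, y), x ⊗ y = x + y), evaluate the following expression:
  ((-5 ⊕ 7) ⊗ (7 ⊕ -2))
((-5 ⊕ 7) ⊗ (7 ⊕ -2)) = -7

Expand innermost to outermost. Recall ⊕ takes the minimum of its arguments and ⊗ takes their sum. Working out the expression ((-5 ⊕ 7) ⊗ (7 ⊕ -2)) gives -7.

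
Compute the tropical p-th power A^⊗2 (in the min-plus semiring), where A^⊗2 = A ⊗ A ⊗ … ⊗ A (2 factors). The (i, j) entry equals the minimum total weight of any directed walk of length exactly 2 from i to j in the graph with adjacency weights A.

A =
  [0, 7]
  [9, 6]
A^⊗2 =
  [0, 7]
  [9, 12]

Each entry (A^⊗2)_ij equals the minimum over all length-2 walks i = v_0 → v_1 → … → v_2 = j of Σ_t A[v_t][v_{t+1}]. For example, for (i, j) = (0, 1) we minimise over 2 possible intermediate vertex sequences; the minimum is 7, attained along the walk 0 → 0 → 1.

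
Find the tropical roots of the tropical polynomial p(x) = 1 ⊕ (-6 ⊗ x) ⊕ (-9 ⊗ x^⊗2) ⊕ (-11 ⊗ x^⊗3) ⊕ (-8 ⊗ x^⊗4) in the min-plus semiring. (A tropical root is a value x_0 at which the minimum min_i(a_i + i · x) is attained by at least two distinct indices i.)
Roots: {-3, 2, 3, 7}

Each tropical root is a break point of the lower envelope of the lines y = a_i + i · x (there are 5 lines, with slopes 0, 1, ..., 4). Only the lines that attain the minimum somewhere contribute to roots; other lines are dominated. Here the surviving (envelope) indices are i = 4, i = 3, i = 2, i = 1, i = 0.
Intersections between consecutive envelope lines give the roots: for adjacent envelope indices i < j the intersection is x = (a_i − a_j) / (j − i). Reading off the sorted break points: {-3, 2, 3, 7}.
Verification: at each break x_0, at least two indices attain the minimum of min_i(a_i + i · x_0).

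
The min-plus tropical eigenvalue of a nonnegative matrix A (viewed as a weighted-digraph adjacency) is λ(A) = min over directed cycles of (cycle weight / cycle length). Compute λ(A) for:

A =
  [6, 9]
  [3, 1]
λ(A) = 1

Enumerate directed cycles and compute their means (weight / length). Sample:
  cycle 0 → 0: weight = 6, length = 1, mean = 6/1 ≈ 6.000
  cycle 1 → 1: weight = 1, length = 1, mean = 1/1 ≈ 1.000
  cycle 0 → 1 → 0: weight = 12, length = 2, mean = 12/2 ≈ 6.000
  cycle 1 → 0 → 1: weight = 12, length = 2, mean = 12/2 ≈ 6.000
Minimum mean = 1.000, attained e.g. along the cycle 1 → 1 with weight 1 and length 1. So λ(A) = 1/1 = 1.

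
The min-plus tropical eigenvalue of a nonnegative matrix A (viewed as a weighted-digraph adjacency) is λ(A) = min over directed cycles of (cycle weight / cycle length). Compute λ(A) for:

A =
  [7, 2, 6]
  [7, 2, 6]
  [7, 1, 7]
λ(A) = 2

Enumerate directed cycles and compute their means (weight / length). Sample:
  cycle 0 → 0: weight = 7, length = 1, mean = 7/1 ≈ 7.000
  cycle 1 → 1: weight = 2, length = 1, mean = 2/1 ≈ 2.000
  cycle 2 → 2: weight = 7, length = 1, mean = 7/1 ≈ 7.000
  cycle 0 → 1 → 0: weight = 9, length = 2, mean = 9/2 ≈ 4.500
  cycle 0 → 2 → 0: weight = 13, length = 2, mean = 13/2 ≈ 6.500
  cycle 1 → 0 → 1: weight = 9, length = 2, mean = 9/2 ≈ 4.500
Minimum mean = 2.000, attained e.g. along the cycle 1 → 1 with weight 2 and length 1. So λ(A) = 2/1 = 2.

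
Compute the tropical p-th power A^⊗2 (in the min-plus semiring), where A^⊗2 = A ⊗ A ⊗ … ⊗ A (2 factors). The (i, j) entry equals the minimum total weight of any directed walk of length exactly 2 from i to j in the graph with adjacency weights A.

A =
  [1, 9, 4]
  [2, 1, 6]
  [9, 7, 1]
A^⊗2 =
  [2, 10, 5]
  [3, 2, 6]
  [9, 8, 2]

Each entry (A^⊗2)_ij equals the minimum over all length-2 walks i = v_0 → v_1 → … → v_2 = j of Σ_t A[v_t][v_{t+1}]. For example, for (i, j) = (0, 2) we minimise over 3 possible intermediate vertex sequences; the minimum is 5, attained along the walk 0 → 0 → 2.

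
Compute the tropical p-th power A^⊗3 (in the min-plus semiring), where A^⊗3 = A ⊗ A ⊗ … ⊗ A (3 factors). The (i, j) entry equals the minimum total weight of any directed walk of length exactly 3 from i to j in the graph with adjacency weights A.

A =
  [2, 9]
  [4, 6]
A^⊗3 =
  [6, 13]
  [8, 15]

Each entry (A^⊗3)_ij equals the minimum over all length-3 walks i = v_0 → v_1 → … → v_3 = j of Σ_t A[v_t][v_{t+1}]. For example, for (i, j) = (0, 1) we minimise over 4 possible intermediate vertex sequences; the minimum is 13, attained along the walk 0 → 0 → 0 → 1.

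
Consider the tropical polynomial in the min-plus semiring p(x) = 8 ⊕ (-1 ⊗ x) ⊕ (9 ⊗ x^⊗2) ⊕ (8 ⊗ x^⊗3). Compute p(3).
p(3) = 2

A tropical monomial a ⊗ x^⊗i evaluates to a + i · x. Evaluating each term at x = 3:
  Term 0 contributes 8 + 0 · 3 = 8
  Term 1 contributes -1 + 1 · 3 = 2
  Term 2 contributes 9 + 2 · 3 = 15
  Term 3 contributes 8 + 3 · 3 = 17
p(3) = ⊕ of these = min[8, 2, 15, 17] = 2.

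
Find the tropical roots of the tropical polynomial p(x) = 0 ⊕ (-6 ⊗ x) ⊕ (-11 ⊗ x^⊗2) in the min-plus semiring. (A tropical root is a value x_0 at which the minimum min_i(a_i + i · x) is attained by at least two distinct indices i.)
Roots: {5, 6}

Each tropical root is a break point of the lower envelope of the lines y = a_i + i · x (there are 3 lines, with slopes 0, 1, ..., 2). Only the lines that attain the minimum somewhere contribute to roots; other lines are dominated. Here the surviving (envelope) indices are i = 2, i = 1, i = 0.
Intersections between consecutive envelope lines give the roots: for adjacent envelope indices i < j the intersection is x = (a_i − a_j) / (j − i). Reading off the sorted break points: {5, 6}.
Verification: at each break x_0, at least two indices attain the minimum of min_i(a_i + i · x_0).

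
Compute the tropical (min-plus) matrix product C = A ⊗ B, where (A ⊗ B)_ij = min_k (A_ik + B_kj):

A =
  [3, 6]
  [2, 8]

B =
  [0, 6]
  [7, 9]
A ⊗ B =
  [3, 9]
  [2, 8]

Apply the min-plus product entry-by-entry:
  C[0][0] = min over k of (A[0][0] + B[0][0] = 3 + 0 = 3, A[0][1] + B[1][0] = 6 + 7 = 13) = 3 (attained at k = 0)
  C[0][1] = min over k of (A[0][0] + B[0][1] = 3 + 6 = 9, A[0][1] + B[1][1] = 6 + 9 = 15) = 9 (attained at k = 0)
  C[1][0] = min over k of (A[1][0] + B[0][0] = 2 + 0 = 2, A[1][1] + B[1][0] = 8 + 7 = 15) = 2 (attained at k = 0)
  C[1][1] = min over k of (A[1][0] + B[0][1] = 2 + 6 = 8, A[1][1] + B[1][1] = 8 + 9 = 17) = 8 (attained at k = 0)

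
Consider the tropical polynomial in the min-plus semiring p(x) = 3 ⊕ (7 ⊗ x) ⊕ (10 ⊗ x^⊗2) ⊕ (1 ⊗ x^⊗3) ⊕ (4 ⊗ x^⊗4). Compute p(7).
p(7) = 3

A tropical monomial a ⊗ x^⊗i evaluates to a + i · x. Evaluating each term at x = 7:
  Term 0 contributes 3 + 0 · 7 = 3
  Term 1 contributes 7 + 1 · 7 = 14
  Term 2 contributes 10 + 2 · 7 = 24
  Term 3 contributes 1 + 3 · 7 = 22
  Term 4 contributes 4 + 4 · 7 = 32
p(7) = ⊕ of these = min[3, 14, 24, 22, 32] = 3.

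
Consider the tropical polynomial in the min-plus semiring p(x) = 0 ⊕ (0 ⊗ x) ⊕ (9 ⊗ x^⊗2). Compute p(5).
p(5) = 0

A tropical monomial a ⊗ x^⊗i evaluates to a + i · x. Evaluating each term at x = 5:
  Term 0 contributes 0 + 0 · 5 = 0
  Term 1 contributes 0 + 1 · 5 = 5
  Term 2 contributes 9 + 2 · 5 = 19
p(5) = ⊕ of these = min[0, 5, 19] = 0.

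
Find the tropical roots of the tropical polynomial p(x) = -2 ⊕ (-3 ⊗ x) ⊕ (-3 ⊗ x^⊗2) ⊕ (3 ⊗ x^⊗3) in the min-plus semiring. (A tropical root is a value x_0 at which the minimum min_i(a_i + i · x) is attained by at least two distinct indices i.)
Roots: {-6, 0, 1}

Each tropical root is a break point of the lower envelope of the lines y = a_i + i · x (there are 4 lines, with slopes 0, 1, ..., 3). Only the lines that attain the minimum somewhere contribute to roots; other lines are dominated. Here the surviving (envelope) indices are i = 3, i = 2, i = 1, i = 0.
Intersections between consecutive envelope lines give the roots: for adjacent envelope indices i < j the intersection is x = (a_i − a_j) / (j − i). Reading off the sorted break points: {-6, 0, 1}.
Verification: at each break x_0, at least two indices attain the minimum of min_i(a_i + i · x_0).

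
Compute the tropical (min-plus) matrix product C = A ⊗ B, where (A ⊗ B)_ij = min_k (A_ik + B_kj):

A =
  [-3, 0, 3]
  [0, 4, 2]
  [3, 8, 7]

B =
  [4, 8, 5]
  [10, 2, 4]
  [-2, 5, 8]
A ⊗ B =
  [1, 2, 2]
  [0, 6, 5]
  [5, 10, 8]

Apply the min-plus product entry-by-entry:
  C[0][0] = min over k of (A[0][0] + B[0][0] = -3 + 4 = 1, A[0][1] + B[1][0] = 0 + 10 = 10, A[0][2] + B[2][0] = 3 + -2 = 1) = 1 (attained at k = 0)
  C[0][1] = min over k of (A[0][0] + B[0][1] = -3 + 8 = 5, A[0][1] + B[1][1] = 0 + 2 = 2, A[0][2] + B[2][1] = 3 + 5 = 8) = 2 (attained at k = 1)
  C[0][2] = min over k of (A[0][0] + B[0][2] = -3 + 5 = 2, A[0][1] + B[1][2] = 0 + 4 = 4, A[0][2] + B[2][2] = 3 + 8 = 11) = 2 (attained at k = 0)
  C[1][0] = min over k of (A[1][0] + B[0][0] = 0 + 4 = 4, A[1][1] + B[1][0] = 4 + 10 = 14, A[1][2] + B[2][0] = 2 + -2 = 0) = 0 (attained at k = 2)
  C[1][1] = min over k of (A[1][0] + B[0][1] = 0 + 8 = 8, A[1][1] + B[1][1] = 4 + 2 = 6, A[1][2] + B[2][1] = 2 + 5 = 7) = 6 (attained at k = 1)
  C[1][2] = min over k of (A[1][0] + B[0][2] = 0 + 5 = 5, A[1][1] + B[1][2] = 4 + 4 = 8, A[1][2] + B[2][2] = 2 + 8 = 10) = 5 (attained at k = 0)
  C[2][0] = min over k of (A[2][0] + B[0][0] = 3 + 4 = 7, A[2][1] + B[1][0] = 8 + 10 = 18, A[2][2] + B[2][0] = 7 + -2 = 5) = 5 (attained at k = 2)
  C[2][1] = min over k of (A[2][0] + B[0][1] = 3 + 8 = 11, A[2][1] + B[1][1] = 8 + 2 = 10, A[2][2] + B[2][1] = 7 + 5 = 12) = 10 (attained at k = 1)
  C[2][2] = min over k of (A[2][0] + B[0][2] = 3 + 5 = 8, A[2][1] + B[1][2] = 8 + 4 = 12, A[2][2] + B[2][2] = 7 + 8 = 15) = 8 (attained at k = 0)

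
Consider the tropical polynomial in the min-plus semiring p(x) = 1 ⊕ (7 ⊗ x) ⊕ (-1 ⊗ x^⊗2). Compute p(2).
p(2) = 1

A tropical monomial a ⊗ x^⊗i evaluates to a + i · x. Evaluating each term at x = 2:
  Term 0 contributes 1 + 0 · 2 = 1
  Term 1 contributes 7 + 1 · 2 = 9
  Term 2 contributes -1 + 2 · 2 = 3
p(2) = ⊕ of these = min[1, 9, 3] = 1.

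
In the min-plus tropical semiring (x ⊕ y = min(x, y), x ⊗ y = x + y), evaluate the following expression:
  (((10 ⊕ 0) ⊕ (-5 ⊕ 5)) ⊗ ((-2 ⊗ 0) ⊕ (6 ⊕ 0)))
(((10 ⊕ 0) ⊕ (-5 ⊕ 5)) ⊗ ((-2 ⊗ 0) ⊕ (6 ⊕ 0))) = -7

Expand innermost to outermost. Recall ⊕ takes the minimum of its arguments and ⊗ takes their sum. Working out the expression (((10 ⊕ 0) ⊕ (-5 ⊕ 5)) ⊗ ((-2 ⊗ 0) ⊕ (6 ⊕ 0))) gives -7.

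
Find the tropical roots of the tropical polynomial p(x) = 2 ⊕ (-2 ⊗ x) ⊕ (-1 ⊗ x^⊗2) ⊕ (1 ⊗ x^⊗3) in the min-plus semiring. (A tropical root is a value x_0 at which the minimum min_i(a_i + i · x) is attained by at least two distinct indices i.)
Roots: {-2, -1, 4}

Each tropical root is a break point of the lower envelope of the lines y = a_i + i · x (there are 4 lines, with slopes 0, 1, ..., 3). Only the lines that attain the minimum somewhere contribute to roots; other lines are dominated. Here the surviving (envelope) indices are i = 3, i = 2, i = 1, i = 0.
Intersections between consecutive envelope lines give the roots: for adjacent envelope indices i < j the intersection is x = (a_i − a_j) / (j − i). Reading off the sorted break points: {-2, -1, 4}.
Verification: at each break x_0, at least two indices attain the minimum of min_i(a_i + i · x_0).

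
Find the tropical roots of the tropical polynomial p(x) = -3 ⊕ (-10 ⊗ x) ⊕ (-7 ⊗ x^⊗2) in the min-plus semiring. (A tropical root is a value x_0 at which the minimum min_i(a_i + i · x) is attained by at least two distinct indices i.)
Roots: {-3, 7}

Each tropical root is a break point of the lower envelope of the lines y = a_i + i · x (there are 3 lines, with slopes 0, 1, ..., 2). Only the lines that attain the minimum somewhere contribute to roots; other lines are dominated. Here the surviving (envelope) indices are i = 2, i = 1, i = 0.
Intersections between consecutive envelope lines give the roots: for adjacent envelope indices i < j the intersection is x = (a_i − a_j) / (j − i). Reading off the sorted break points: {-3, 7}.
Verification: at each break x_0, at least two indices attain the minimum of min_i(a_i + i · x_0).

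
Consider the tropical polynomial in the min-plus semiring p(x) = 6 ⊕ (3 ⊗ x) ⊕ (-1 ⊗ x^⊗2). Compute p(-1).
p(-1) = -3

A tropical monomial a ⊗ x^⊗i evaluates to a + i · x. Evaluating each term at x = -1:
  Term 0 contributes 6 + 0 · -1 = 6
  Term 1 contributes 3 + 1 · -1 = 2
  Term 2 contributes -1 + 2 · -1 = -3
p(-1) = ⊕ of these = min[6, 2, -3] = -3.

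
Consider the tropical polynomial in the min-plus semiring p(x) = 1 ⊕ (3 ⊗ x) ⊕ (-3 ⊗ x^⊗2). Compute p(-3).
p(-3) = -9

A tropical monomial a ⊗ x^⊗i evaluates to a + i · x. Evaluating each term at x = -3:
  Term 0 contributes 1 + 0 · -3 = 1
  Term 1 contributes 3 + 1 · -3 = 0
  Term 2 contributes -3 + 2 · -3 = -9
p(-3) = ⊕ of these = min[1, 0, -9] = -9.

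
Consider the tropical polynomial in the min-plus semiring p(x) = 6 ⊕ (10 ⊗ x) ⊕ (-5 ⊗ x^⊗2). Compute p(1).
p(1) = -3

A tropical monomial a ⊗ x^⊗i evaluates to a + i · x. Evaluating each term at x = 1:
  Term 0 contributes 6 + 0 · 1 = 6
  Term 1 contributes 10 + 1 · 1 = 11
  Term 2 contributes -5 + 2 · 1 = -3
p(1) = ⊕ of these = min[6, 11, -3] = -3.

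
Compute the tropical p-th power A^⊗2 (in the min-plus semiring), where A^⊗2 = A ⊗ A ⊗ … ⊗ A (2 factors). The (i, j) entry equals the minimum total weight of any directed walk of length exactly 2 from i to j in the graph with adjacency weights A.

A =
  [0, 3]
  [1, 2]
A^⊗2 =
  [0, 3]
  [1, 4]

Each entry (A^⊗2)_ij equals the minimum over all length-2 walks i = v_0 → v_1 → … → v_2 = j of Σ_t A[v_t][v_{t+1}]. For example, for (i, j) = (0, 1) we minimise over 2 possible intermediate vertex sequences; the minimum is 3, attained along the walk 0 → 0 → 1.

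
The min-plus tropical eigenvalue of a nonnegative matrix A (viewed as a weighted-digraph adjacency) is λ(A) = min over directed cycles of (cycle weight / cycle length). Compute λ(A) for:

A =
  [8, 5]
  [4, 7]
λ(A) = 9/2

Enumerate directed cycles and compute their means (weight / length). Sample:
  cycle 0 → 0: weight = 8, length = 1, mean = 8/1 ≈ 8.000
  cycle 1 → 1: weight = 7, length = 1, mean = 7/1 ≈ 7.000
  cycle 0 → 1 → 0: weight = 9, length = 2, mean = 9/2 ≈ 4.500
  cycle 1 → 0 → 1: weight = 9, length = 2, mean = 9/2 ≈ 4.500
Minimum mean = 4.500, attained e.g. along the cycle 0 → 1 → 0 with weight 9 and length 2. So λ(A) = 9/2 = 9/2.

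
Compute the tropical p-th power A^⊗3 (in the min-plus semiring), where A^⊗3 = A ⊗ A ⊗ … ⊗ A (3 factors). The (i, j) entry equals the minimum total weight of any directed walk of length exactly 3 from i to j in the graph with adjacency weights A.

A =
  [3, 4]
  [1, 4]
A^⊗3 =
  [8, 9]
  [6, 8]

Each entry (A^⊗3)_ij equals the minimum over all length-3 walks i = v_0 → v_1 → … → v_3 = j of Σ_t A[v_t][v_{t+1}]. For example, for (i, j) = (0, 1) we minimise over 4 possible intermediate vertex sequences; the minimum is 9, attained along the walk 0 → 1 → 0 → 1.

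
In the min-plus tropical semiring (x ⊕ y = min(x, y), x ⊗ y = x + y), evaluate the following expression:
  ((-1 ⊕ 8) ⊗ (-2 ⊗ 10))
((-1 ⊕ 8) ⊗ (-2 ⊗ 10)) = 7

Expand innermost to outermost. Recall ⊕ takes the minimum of its arguments and ⊗ takes their sum. Working out the expression ((-1 ⊕ 8) ⊗ (-2 ⊗ 10)) gives 7.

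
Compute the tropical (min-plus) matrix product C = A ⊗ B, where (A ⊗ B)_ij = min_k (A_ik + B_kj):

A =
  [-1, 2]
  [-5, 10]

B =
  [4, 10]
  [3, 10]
A ⊗ B =
  [3, 9]
  [-1, 5]

Apply the min-plus product entry-by-entry:
  C[0][0] = min over k of (A[0][0] + B[0][0] = -1 + 4 = 3, A[0][1] + B[1][0] = 2 + 3 = 5) = 3 (attained at k = 0)
  C[0][1] = min over k of (A[0][0] + B[0][1] = -1 + 10 = 9, A[0][1] + B[1][1] = 2 + 10 = 12) = 9 (attained at k = 0)
  C[1][0] = min over k of (A[1][0] + B[0][0] = -5 + 4 = -1, A[1][1] + B[1][0] = 10 + 3 = 13) = -1 (attained at k = 0)
  C[1][1] = min over k of (A[1][0] + B[0][1] = -5 + 10 = 5, A[1][1] + B[1][1] = 10 + 10 = 20) = 5 (attained at k = 0)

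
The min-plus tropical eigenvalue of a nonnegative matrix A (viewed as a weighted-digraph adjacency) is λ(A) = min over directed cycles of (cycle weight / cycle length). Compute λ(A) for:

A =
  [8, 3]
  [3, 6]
λ(A) = 3

Enumerate directed cycles and compute their means (weight / length). Sample:
  cycle 0 → 0: weight = 8, length = 1, mean = 8/1 ≈ 8.000
  cycle 1 → 1: weight = 6, length = 1, mean = 6/1 ≈ 6.000
  cycle 0 → 1 → 0: weight = 6, length = 2, mean = 6/2 ≈ 3.000
  cycle 1 → 0 → 1: weight = 6, length = 2, mean = 6/2 ≈ 3.000
Minimum mean = 3.000, attained e.g. along the cycle 0 → 1 → 0 with weight 6 and length 2. So λ(A) = 6/2 = 3.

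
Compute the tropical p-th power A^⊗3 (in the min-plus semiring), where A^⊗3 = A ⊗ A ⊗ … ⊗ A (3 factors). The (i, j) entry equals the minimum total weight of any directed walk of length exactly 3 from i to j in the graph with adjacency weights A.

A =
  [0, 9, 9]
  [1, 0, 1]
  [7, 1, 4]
A^⊗3 =
  [0, 9, 9]
  [1, 0, 1]
  [2, 1, 2]

Each entry (A^⊗3)_ij equals the minimum over all length-3 walks i = v_0 → v_1 → … → v_3 = j of Σ_t A[v_t][v_{t+1}]. For example, for (i, j) = (0, 2) we minimise over 9 possible intermediate vertex sequences; the minimum is 9, attained along the walk 0 → 0 → 0 → 2.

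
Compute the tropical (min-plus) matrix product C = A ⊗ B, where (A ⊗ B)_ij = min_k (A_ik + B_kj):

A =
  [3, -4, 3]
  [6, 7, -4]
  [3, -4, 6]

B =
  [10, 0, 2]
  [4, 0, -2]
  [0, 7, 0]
A ⊗ B =
  [0, -4, -6]
  [-4, 3, -4]
  [0, -4, -6]

Apply the min-plus product entry-by-entry:
  C[0][0] = min over k of (A[0][0] + B[0][0] = 3 + 10 = 13, A[0][1] + B[1][0] = -4 + 4 = 0, A[0][2] + B[2][0] = 3 + 0 = 3) = 0 (attained at k = 1)
  C[0][1] = min over k of (A[0][0] + B[0][1] = 3 + 0 = 3, A[0][1] + B[1][1] = -4 + 0 = -4, A[0][2] + B[2][1] = 3 + 7 = 10) = -4 (attained at k = 1)
  C[0][2] = min over k of (A[0][0] + B[0][2] = 3 + 2 = 5, A[0][1] + B[1][2] = -4 + -2 = -6, A[0][2] + B[2][2] = 3 + 0 = 3) = -6 (attained at k = 1)
  C[1][0] = min over k of (A[1][0] + B[0][0] = 6 + 10 = 16, A[1][1] + B[1][0] = 7 + 4 = 11, A[1][2] + B[2][0] = -4 + 0 = -4) = -4 (attained at k = 2)
  C[1][1] = min over k of (A[1][0] + B[0][1] = 6 + 0 = 6, A[1][1] + B[1][1] = 7 + 0 = 7, A[1][2] + B[2][1] = -4 + 7 = 3) = 3 (attained at k = 2)
  C[1][2] = min over k of (A[1][0] + B[0][2] = 6 + 2 = 8, A[1][1] + B[1][2] = 7 + -2 = 5, A[1][2] + B[2][2] = -4 + 0 = -4) = -4 (attained at k = 2)
  C[2][0] = min over k of (A[2][0] + B[0][0] = 3 + 10 = 13, A[2][1] + B[1][0] = -4 + 4 = 0, A[2][2] + B[2][0] = 6 + 0 = 6) = 0 (attained at k = 1)
  C[2][1] = min over k of (A[2][0] + B[0][1] = 3 + 0 = 3, A[2][1] + B[1][1] = -4 + 0 = -4, A[2][2] + B[2][1] = 6 + 7 = 13) = -4 (attained at k = 1)
  C[2][2] = min over k of (A[2][0] + B[0][2] = 3 + 2 = 5, A[2][1] + B[1][2] = -4 + -2 = -6, A[2][2] + B[2][2] = 6 + 0 = 6) = -6 (attained at k = 1)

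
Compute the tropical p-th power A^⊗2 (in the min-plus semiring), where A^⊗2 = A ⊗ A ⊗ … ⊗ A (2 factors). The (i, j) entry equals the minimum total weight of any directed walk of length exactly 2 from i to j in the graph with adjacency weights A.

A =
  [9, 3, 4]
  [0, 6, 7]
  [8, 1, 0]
A^⊗2 =
  [3, 5, 4]
  [6, 3, 4]
  [1, 1, 0]

Each entry (A^⊗2)_ij equals the minimum over all length-2 walks i = v_0 → v_1 → … → v_2 = j of Σ_t A[v_t][v_{t+1}]. For example, for (i, j) = (0, 2) we minimise over 3 possible intermediate vertex sequences; the minimum is 4, attained along the walk 0 → 2 → 2.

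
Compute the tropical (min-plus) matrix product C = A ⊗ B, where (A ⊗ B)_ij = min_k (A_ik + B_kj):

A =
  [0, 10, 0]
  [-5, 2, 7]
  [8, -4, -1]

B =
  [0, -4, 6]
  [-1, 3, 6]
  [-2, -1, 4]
A ⊗ B =
  [-2, -4, 4]
  [-5, -9, 1]
  [-5, -2, 2]

Apply the min-plus product entry-by-entry:
  C[0][0] = min over k of (A[0][0] + B[0][0] = 0 + 0 = 0, A[0][1] + B[1][0] = 10 + -1 = 9, A[0][2] + B[2][0] = 0 + -2 = -2) = -2 (attained at k = 2)
  C[0][1] = min over k of (A[0][0] + B[0][1] = 0 + -4 = -4, A[0][1] + B[1][1] = 10 + 3 = 13, A[0][2] + B[2][1] = 0 + -1 = -1) = -4 (attained at k = 0)
  C[0][2] = min over k of (A[0][0] + B[0][2] = 0 + 6 = 6, A[0][1] + B[1][2] = 10 + 6 = 16, A[0][2] + B[2][2] = 0 + 4 = 4) = 4 (attained at k = 2)
  C[1][0] = min over k of (A[1][0] + B[0][0] = -5 + 0 = -5, A[1][1] + B[1][0] = 2 + -1 = 1, A[1][2] + B[2][0] = 7 + -2 = 5) = -5 (attained at k = 0)
  C[1][1] = min over k of (A[1][0] + B[0][1] = -5 + -4 = -9, A[1][1] + B[1][1] = 2 + 3 = 5, A[1][2] + B[2][1] = 7 + -1 = 6) = -9 (attained at k = 0)
  C[1][2] = min over k of (A[1][0] + B[0][2] = -5 + 6 = 1, A[1][1] + B[1][2] = 2 + 6 = 8, A[1][2] + B[2][2] = 7 + 4 = 11) = 1 (attained at k = 0)
  C[2][0] = min over k of (A[2][0] + B[0][0] = 8 + 0 = 8, A[2][1] + B[1][0] = -4 + -1 = -5, A[2][2] + B[2][0] = -1 + -2 = -3) = -5 (attained at k = 1)
  C[2][1] = min over k of (A[2][0] + B[0][1] = 8 + -4 = 4, A[2][1] + B[1][1] = -4 + 3 = -1, A[2][2] + B[2][1] = -1 + -1 = -2) = -2 (attained at k = 2)
  C[2][2] = min over k of (A[2][0] + B[0][2] = 8 + 6 = 14, A[2][1] + B[1][2] = -4 + 6 = 2, A[2][2] + B[2][2] = -1 + 4 = 3) = 2 (attained at k = 1)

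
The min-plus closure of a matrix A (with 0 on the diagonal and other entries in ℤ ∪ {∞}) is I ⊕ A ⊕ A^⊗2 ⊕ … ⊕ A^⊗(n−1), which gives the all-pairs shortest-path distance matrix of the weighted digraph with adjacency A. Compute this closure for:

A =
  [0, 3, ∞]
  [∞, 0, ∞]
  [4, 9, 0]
Closure =
  [0, 3, ∞]
  [∞, 0, ∞]
  [4, 7, 0]

This is the Floyd-Warshall all-pairs shortest-path computation. For each intermediate vertex k = 0, 1, …, 2, update dist[i][j] ← min(dist[i][j], dist[i][k] + dist[k][j]). The final matrix gives, for each (i, j), the minimum total weight of any directed path from i to j (possibly empty when i = j).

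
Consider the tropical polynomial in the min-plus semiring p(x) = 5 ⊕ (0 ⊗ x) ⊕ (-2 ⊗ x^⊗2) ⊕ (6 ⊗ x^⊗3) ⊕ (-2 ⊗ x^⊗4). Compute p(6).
p(6) = 5

A tropical monomial a ⊗ x^⊗i evaluates to a + i · x. Evaluating each term at x = 6:
  Term 0 contributes 5 + 0 · 6 = 5
  Term 1 contributes 0 + 1 · 6 = 6
  Term 2 contributes -2 + 2 · 6 = 10
  Term 3 contributes 6 + 3 · 6 = 24
  Term 4 contributes -2 + 4 · 6 = 22
p(6) = ⊕ of these = min[5, 6, 10, 24, 22] = 5.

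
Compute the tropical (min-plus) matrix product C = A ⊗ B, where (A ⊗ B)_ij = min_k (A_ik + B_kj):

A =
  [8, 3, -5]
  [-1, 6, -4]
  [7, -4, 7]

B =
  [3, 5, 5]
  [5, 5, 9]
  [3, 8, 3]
A ⊗ B =
  [-2, 3, -2]
  [-1, 4, -1]
  [1, 1, 5]

Apply the min-plus product entry-by-entry:
  C[0][0] = min over k of (A[0][0] + B[0][0] = 8 + 3 = 11, A[0][1] + B[1][0] = 3 + 5 = 8, A[0][2] + B[2][0] = -5 + 3 = -2) = -2 (attained at k = 2)
  C[0][1] = min over k of (A[0][0] + B[0][1] = 8 + 5 = 13, A[0][1] + B[1][1] = 3 + 5 = 8, A[0][2] + B[2][1] = -5 + 8 = 3) = 3 (attained at k = 2)
  C[0][2] = min over k of (A[0][0] + B[0][2] = 8 + 5 = 13, A[0][1] + B[1][2] = 3 + 9 = 12, A[0][2] + B[2][2] = -5 + 3 = -2) = -2 (attained at k = 2)
  C[1][0] = min over k of (A[1][0] + B[0][0] = -1 + 3 = 2, A[1][1] + B[1][0] = 6 + 5 = 11, A[1][2] + B[2][0] = -4 + 3 = -1) = -1 (attained at k = 2)
  C[1][1] = min over k of (A[1][0] + B[0][1] = -1 + 5 = 4, A[1][1] + B[1][1] = 6 + 5 = 11, A[1][2] + B[2][1] = -4 + 8 = 4) = 4 (attained at k = 0)
  C[1][2] = min over k of (A[1][0] + B[0][2] = -1 + 5 = 4, A[1][1] + B[1][2] = 6 + 9 = 15, A[1][2] + B[2][2] = -4 + 3 = -1) = -1 (attained at k = 2)
  C[2][0] = min over k of (A[2][0] + B[0][0] = 7 + 3 = 10, A[2][1] + B[1][0] = -4 + 5 = 1, A[2][2] + B[2][0] = 7 + 3 = 10) = 1 (attained at k = 1)
  C[2][1] = min over k of (A[2][0] + B[0][1] = 7 + 5 = 12, A[2][1] + B[1][1] = -4 + 5 = 1, A[2][2] + B[2][1] = 7 + 8 = 15) = 1 (attained at k = 1)
  C[2][2] = min over k of (A[2][0] + B[0][2] = 7 + 5 = 12, A[2][1] + B[1][2] = -4 + 9 = 5, A[2][2] + B[2][2] = 7 + 3 = 10) = 5 (attained at k = 1)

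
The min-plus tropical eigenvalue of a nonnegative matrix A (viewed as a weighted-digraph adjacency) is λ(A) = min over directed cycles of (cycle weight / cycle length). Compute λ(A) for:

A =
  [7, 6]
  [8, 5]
λ(A) = 5

Enumerate directed cycles and compute their means (weight / length). Sample:
  cycle 0 → 0: weight = 7, length = 1, mean = 7/1 ≈ 7.000
  cycle 1 → 1: weight = 5, length = 1, mean = 5/1 ≈ 5.000
  cycle 0 → 1 → 0: weight = 14, length = 2, mean = 14/2 ≈ 7.000
  cycle 1 → 0 → 1: weight = 14, length = 2, mean = 14/2 ≈ 7.000
Minimum mean = 5.000, attained e.g. along the cycle 1 → 1 with weight 5 and length 1. So λ(A) = 5/1 = 5.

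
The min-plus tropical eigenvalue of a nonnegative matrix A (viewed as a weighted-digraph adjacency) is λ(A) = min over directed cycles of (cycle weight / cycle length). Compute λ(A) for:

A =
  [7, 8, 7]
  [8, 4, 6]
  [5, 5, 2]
λ(A) = 2

Enumerate directed cycles and compute their means (weight / length). Sample:
  cycle 0 → 0: weight = 7, length = 1, mean = 7/1 ≈ 7.000
  cycle 1 → 1: weight = 4, length = 1, mean = 4/1 ≈ 4.000
  cycle 2 → 2: weight = 2, length = 1, mean = 2/1 ≈ 2.000
  cycle 0 → 1 → 0: weight = 16, length = 2, mean = 16/2 ≈ 8.000
  cycle 0 → 2 → 0: weight = 12, length = 2, mean = 12/2 ≈ 6.000
  cycle 1 → 0 → 1: weight = 16, length = 2, mean = 16/2 ≈ 8.000
Minimum mean = 2.000, attained e.g. along the cycle 2 → 2 with weight 2 and length 1. So λ(A) = 2/1 = 2.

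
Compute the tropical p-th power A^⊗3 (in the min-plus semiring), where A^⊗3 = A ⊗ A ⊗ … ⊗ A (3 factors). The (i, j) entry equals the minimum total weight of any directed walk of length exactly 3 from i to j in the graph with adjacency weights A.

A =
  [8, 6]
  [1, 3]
A^⊗3 =
  [10, 12]
  [7, 9]

Each entry (A^⊗3)_ij equals the minimum over all length-3 walks i = v_0 → v_1 → … → v_3 = j of Σ_t A[v_t][v_{t+1}]. For example, for (i, j) = (0, 1) we minimise over 4 possible intermediate vertex sequences; the minimum is 12, attained along the walk 0 → 1 → 1 → 1.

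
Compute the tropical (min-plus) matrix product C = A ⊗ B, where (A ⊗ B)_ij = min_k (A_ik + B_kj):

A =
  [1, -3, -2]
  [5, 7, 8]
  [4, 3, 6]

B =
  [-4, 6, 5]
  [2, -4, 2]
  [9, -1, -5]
A ⊗ B =
  [-3, -7, -7]
  [1, 3, 3]
  [0, -1, 1]

Apply the min-plus product entry-by-entry:
  C[0][0] = min over k of (A[0][0] + B[0][0] = 1 + -4 = -3, A[0][1] + B[1][0] = -3 + 2 = -1, A[0][2] + B[2][0] = -2 + 9 = 7) = -3 (attained at k = 0)
  C[0][1] = min over k of (A[0][0] + B[0][1] = 1 + 6 = 7, A[0][1] + B[1][1] = -3 + -4 = -7, A[0][2] + B[2][1] = -2 + -1 = -3) = -7 (attained at k = 1)
  C[0][2] = min over k of (A[0][0] + B[0][2] = 1 + 5 = 6, A[0][1] + B[1][2] = -3 + 2 = -1, A[0][2] + B[2][2] = -2 + -5 = -7) = -7 (attained at k = 2)
  C[1][0] = min over k of (A[1][0] + B[0][0] = 5 + -4 = 1, A[1][1] + B[1][0] = 7 + 2 = 9, A[1][2] + B[2][0] = 8 + 9 = 17) = 1 (attained at k = 0)
  C[1][1] = min over k of (A[1][0] + B[0][1] = 5 + 6 = 11, A[1][1] + B[1][1] = 7 + -4 = 3, A[1][2] + B[2][1] = 8 + -1 = 7) = 3 (attained at k = 1)
  C[1][2] = min over k of (A[1][0] + B[0][2] = 5 + 5 = 10, A[1][1] + B[1][2] = 7 + 2 = 9, A[1][2] + B[2][2] = 8 + -5 = 3) = 3 (attained at k = 2)
  C[2][0] = min over k of (A[2][0] + B[0][0] = 4 + -4 = 0, A[2][1] + B[1][0] = 3 + 2 = 5, A[2][2] + B[2][0] = 6 + 9 = 15) = 0 (attained at k = 0)
  C[2][1] = min over k of (A[2][0] + B[0][1] = 4 + 6 = 10, A[2][1] + B[1][1] = 3 + -4 = -1, A[2][2] + B[2][1] = 6 + -1 = 5) = -1 (attained at k = 1)
  C[2][2] = min over k of (A[2][0] + B[0][2] = 4 + 5 = 9, A[2][1] + B[1][2] = 3 + 2 = 5, A[2][2] + B[2][2] = 6 + -5 = 1) = 1 (attained at k = 2)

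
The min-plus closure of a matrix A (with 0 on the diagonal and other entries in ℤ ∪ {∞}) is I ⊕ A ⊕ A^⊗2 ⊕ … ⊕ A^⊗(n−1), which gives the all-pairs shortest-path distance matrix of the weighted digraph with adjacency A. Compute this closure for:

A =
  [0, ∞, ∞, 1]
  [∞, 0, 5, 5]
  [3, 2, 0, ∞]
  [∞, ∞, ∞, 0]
Closure =
  [0, ∞, ∞, 1]
  [8, 0, 5, 5]
  [3, 2, 0, 4]
  [∞, ∞, ∞, 0]

This is the Floyd-Warshall all-pairs shortest-path computation. For each intermediate vertex k = 0, 1, …, 3, update dist[i][j] ← min(dist[i][j], dist[i][k] + dist[k][j]). The final matrix gives, for each (i, j), the minimum total weight of any directed path from i to j (possibly empty when i = j).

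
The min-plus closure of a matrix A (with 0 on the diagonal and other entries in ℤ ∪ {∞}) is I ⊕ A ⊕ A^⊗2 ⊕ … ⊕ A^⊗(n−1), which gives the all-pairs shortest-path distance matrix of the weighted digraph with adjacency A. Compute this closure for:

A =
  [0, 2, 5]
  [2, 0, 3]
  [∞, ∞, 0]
Closure =
  [0, 2, 5]
  [2, 0, 3]
  [∞, ∞, 0]

This is the Floyd-Warshall all-pairs shortest-path computation. For each intermediate vertex k = 0, 1, …, 2, update dist[i][j] ← min(dist[i][j], dist[i][k] + dist[k][j]). The final matrix gives, for each (i, j), the minimum total weight of any directed path from i to j (possibly empty when i = j).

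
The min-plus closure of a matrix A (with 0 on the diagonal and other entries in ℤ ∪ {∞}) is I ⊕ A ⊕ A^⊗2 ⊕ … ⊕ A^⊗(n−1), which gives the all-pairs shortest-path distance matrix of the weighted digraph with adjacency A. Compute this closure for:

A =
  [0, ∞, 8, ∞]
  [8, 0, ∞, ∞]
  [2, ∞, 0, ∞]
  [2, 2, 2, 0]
Closure =
  [0, ∞, 8, ∞]
  [8, 0, 16, ∞]
  [2, ∞, 0, ∞]
  [2, 2, 2, 0]

This is the Floyd-Warshall all-pairs shortest-path computation. For each intermediate vertex k = 0, 1, …, 3, update dist[i][j] ← min(dist[i][j], dist[i][k] + dist[k][j]). The final matrix gives, for each (i, j), the minimum total weight of any directed path from i to j (possibly empty when i = j).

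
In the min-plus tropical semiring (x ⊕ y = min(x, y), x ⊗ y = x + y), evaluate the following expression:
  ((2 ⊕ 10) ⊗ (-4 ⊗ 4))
((2 ⊕ 10) ⊗ (-4 ⊗ 4)) = 2

Expand innermost to outermost. Recall ⊕ takes the minimum of its arguments and ⊗ takes their sum. Working out the expression ((2 ⊕ 10) ⊗ (-4 ⊗ 4)) gives 2.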